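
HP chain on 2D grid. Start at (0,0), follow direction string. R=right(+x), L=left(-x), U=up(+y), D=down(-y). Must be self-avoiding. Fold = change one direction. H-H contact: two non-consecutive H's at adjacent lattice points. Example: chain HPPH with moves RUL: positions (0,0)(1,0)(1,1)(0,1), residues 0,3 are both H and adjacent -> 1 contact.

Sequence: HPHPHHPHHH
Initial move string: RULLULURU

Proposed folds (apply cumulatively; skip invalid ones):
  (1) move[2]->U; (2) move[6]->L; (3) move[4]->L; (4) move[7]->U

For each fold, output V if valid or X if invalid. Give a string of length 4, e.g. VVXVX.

Answer: VXVV

Derivation:
Initial: RULLULURU -> [(0, 0), (1, 0), (1, 1), (0, 1), (-1, 1), (-1, 2), (-2, 2), (-2, 3), (-1, 3), (-1, 4)]
Fold 1: move[2]->U => RUULULURU VALID
Fold 2: move[6]->L => RUULULLRU INVALID (collision), skipped
Fold 3: move[4]->L => RUULLLURU VALID
Fold 4: move[7]->U => RUULLLUUU VALID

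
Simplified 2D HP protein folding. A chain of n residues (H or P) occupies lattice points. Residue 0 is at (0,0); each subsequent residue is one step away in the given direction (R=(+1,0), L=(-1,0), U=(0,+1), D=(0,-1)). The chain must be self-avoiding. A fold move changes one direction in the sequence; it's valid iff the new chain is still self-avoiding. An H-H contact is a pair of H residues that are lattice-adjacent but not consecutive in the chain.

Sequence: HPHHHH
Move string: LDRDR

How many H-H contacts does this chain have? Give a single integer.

Positions: [(0, 0), (-1, 0), (-1, -1), (0, -1), (0, -2), (1, -2)]
H-H contact: residue 0 @(0,0) - residue 3 @(0, -1)

Answer: 1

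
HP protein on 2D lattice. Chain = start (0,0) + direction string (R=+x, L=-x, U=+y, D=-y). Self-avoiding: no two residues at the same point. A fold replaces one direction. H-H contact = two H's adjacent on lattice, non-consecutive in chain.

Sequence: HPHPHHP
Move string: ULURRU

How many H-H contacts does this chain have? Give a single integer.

Positions: [(0, 0), (0, 1), (-1, 1), (-1, 2), (0, 2), (1, 2), (1, 3)]
No H-H contacts found.

Answer: 0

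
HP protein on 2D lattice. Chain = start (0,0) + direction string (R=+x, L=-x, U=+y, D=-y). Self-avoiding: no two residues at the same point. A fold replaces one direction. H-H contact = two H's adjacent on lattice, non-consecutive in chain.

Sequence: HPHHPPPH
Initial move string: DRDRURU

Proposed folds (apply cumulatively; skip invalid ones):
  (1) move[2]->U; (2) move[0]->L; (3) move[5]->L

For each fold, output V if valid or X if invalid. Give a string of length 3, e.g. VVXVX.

Initial: DRDRURU -> [(0, 0), (0, -1), (1, -1), (1, -2), (2, -2), (2, -1), (3, -1), (3, 0)]
Fold 1: move[2]->U => DRURURU VALID
Fold 2: move[0]->L => LRURURU INVALID (collision), skipped
Fold 3: move[5]->L => DRURULU VALID

Answer: VXV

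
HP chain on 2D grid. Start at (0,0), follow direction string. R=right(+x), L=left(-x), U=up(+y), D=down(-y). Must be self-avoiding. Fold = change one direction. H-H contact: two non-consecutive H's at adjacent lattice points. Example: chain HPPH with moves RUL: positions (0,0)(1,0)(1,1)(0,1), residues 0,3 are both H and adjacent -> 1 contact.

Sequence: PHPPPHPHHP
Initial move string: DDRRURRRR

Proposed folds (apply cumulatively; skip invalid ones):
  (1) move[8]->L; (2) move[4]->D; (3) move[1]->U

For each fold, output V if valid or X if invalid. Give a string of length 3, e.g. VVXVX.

Initial: DDRRURRRR -> [(0, 0), (0, -1), (0, -2), (1, -2), (2, -2), (2, -1), (3, -1), (4, -1), (5, -1), (6, -1)]
Fold 1: move[8]->L => DDRRURRRL INVALID (collision), skipped
Fold 2: move[4]->D => DDRRDRRRR VALID
Fold 3: move[1]->U => DURRDRRRR INVALID (collision), skipped

Answer: XVX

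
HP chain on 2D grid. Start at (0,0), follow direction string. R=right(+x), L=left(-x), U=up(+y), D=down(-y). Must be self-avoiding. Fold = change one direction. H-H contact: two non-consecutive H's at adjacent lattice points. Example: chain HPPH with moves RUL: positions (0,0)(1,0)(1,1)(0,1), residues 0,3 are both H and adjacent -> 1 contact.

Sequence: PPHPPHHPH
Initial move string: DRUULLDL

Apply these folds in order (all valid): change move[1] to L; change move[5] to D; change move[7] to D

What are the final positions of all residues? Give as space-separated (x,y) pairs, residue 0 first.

Answer: (0,0) (0,-1) (-1,-1) (-1,0) (-1,1) (-2,1) (-2,0) (-2,-1) (-2,-2)

Derivation:
Initial moves: DRUULLDL
Fold: move[1]->L => DLUULLDL (positions: [(0, 0), (0, -1), (-1, -1), (-1, 0), (-1, 1), (-2, 1), (-3, 1), (-3, 0), (-4, 0)])
Fold: move[5]->D => DLUULDDL (positions: [(0, 0), (0, -1), (-1, -1), (-1, 0), (-1, 1), (-2, 1), (-2, 0), (-2, -1), (-3, -1)])
Fold: move[7]->D => DLUULDDD (positions: [(0, 0), (0, -1), (-1, -1), (-1, 0), (-1, 1), (-2, 1), (-2, 0), (-2, -1), (-2, -2)])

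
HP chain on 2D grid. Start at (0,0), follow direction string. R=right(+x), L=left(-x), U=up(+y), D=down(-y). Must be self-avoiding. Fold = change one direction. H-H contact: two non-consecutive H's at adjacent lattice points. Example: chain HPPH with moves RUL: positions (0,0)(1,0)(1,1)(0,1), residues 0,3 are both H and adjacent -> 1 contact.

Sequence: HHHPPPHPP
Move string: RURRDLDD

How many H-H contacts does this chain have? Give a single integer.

Answer: 1

Derivation:
Positions: [(0, 0), (1, 0), (1, 1), (2, 1), (3, 1), (3, 0), (2, 0), (2, -1), (2, -2)]
H-H contact: residue 1 @(1,0) - residue 6 @(2, 0)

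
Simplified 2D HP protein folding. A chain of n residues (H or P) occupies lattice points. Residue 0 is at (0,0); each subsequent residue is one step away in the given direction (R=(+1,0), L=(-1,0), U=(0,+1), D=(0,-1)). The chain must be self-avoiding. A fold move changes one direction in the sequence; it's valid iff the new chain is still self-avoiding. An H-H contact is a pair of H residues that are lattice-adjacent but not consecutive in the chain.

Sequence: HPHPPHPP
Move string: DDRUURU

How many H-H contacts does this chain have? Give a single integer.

Positions: [(0, 0), (0, -1), (0, -2), (1, -2), (1, -1), (1, 0), (2, 0), (2, 1)]
H-H contact: residue 0 @(0,0) - residue 5 @(1, 0)

Answer: 1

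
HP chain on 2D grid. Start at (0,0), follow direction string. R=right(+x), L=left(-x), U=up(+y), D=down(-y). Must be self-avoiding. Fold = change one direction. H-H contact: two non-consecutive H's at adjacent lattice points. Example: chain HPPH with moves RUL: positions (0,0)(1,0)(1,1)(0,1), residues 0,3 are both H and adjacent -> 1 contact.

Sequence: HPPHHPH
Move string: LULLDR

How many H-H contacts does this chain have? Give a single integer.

Answer: 1

Derivation:
Positions: [(0, 0), (-1, 0), (-1, 1), (-2, 1), (-3, 1), (-3, 0), (-2, 0)]
H-H contact: residue 3 @(-2,1) - residue 6 @(-2, 0)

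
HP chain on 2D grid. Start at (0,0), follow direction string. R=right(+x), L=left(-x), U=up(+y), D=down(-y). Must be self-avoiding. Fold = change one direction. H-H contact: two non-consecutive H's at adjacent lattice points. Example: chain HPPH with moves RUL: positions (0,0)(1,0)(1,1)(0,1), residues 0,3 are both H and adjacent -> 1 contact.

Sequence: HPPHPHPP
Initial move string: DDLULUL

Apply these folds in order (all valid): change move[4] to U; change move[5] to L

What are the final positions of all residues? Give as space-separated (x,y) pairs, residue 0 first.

Answer: (0,0) (0,-1) (0,-2) (-1,-2) (-1,-1) (-1,0) (-2,0) (-3,0)

Derivation:
Initial moves: DDLULUL
Fold: move[4]->U => DDLUUUL (positions: [(0, 0), (0, -1), (0, -2), (-1, -2), (-1, -1), (-1, 0), (-1, 1), (-2, 1)])
Fold: move[5]->L => DDLUULL (positions: [(0, 0), (0, -1), (0, -2), (-1, -2), (-1, -1), (-1, 0), (-2, 0), (-3, 0)])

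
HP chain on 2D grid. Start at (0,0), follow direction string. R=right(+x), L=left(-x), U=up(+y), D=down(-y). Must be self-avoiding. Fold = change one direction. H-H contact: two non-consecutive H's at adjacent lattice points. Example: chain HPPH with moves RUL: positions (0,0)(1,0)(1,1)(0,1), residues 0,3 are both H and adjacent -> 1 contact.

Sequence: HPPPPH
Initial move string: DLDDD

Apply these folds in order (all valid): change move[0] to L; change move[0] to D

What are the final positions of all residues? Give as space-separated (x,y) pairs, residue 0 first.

Answer: (0,0) (0,-1) (-1,-1) (-1,-2) (-1,-3) (-1,-4)

Derivation:
Initial moves: DLDDD
Fold: move[0]->L => LLDDD (positions: [(0, 0), (-1, 0), (-2, 0), (-2, -1), (-2, -2), (-2, -3)])
Fold: move[0]->D => DLDDD (positions: [(0, 0), (0, -1), (-1, -1), (-1, -2), (-1, -3), (-1, -4)])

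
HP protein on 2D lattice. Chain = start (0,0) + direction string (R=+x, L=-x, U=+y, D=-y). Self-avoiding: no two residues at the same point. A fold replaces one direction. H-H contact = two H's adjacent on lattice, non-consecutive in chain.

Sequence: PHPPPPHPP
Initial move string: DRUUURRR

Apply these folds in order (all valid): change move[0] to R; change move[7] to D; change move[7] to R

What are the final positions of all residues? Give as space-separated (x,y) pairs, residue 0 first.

Answer: (0,0) (1,0) (2,0) (2,1) (2,2) (2,3) (3,3) (4,3) (5,3)

Derivation:
Initial moves: DRUUURRR
Fold: move[0]->R => RRUUURRR (positions: [(0, 0), (1, 0), (2, 0), (2, 1), (2, 2), (2, 3), (3, 3), (4, 3), (5, 3)])
Fold: move[7]->D => RRUUURRD (positions: [(0, 0), (1, 0), (2, 0), (2, 1), (2, 2), (2, 3), (3, 3), (4, 3), (4, 2)])
Fold: move[7]->R => RRUUURRR (positions: [(0, 0), (1, 0), (2, 0), (2, 1), (2, 2), (2, 3), (3, 3), (4, 3), (5, 3)])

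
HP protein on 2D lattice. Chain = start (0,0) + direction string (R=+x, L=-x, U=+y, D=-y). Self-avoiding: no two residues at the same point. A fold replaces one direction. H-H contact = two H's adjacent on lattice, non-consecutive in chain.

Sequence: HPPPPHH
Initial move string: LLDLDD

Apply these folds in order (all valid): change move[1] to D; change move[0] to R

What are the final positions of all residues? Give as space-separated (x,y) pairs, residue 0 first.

Answer: (0,0) (1,0) (1,-1) (1,-2) (0,-2) (0,-3) (0,-4)

Derivation:
Initial moves: LLDLDD
Fold: move[1]->D => LDDLDD (positions: [(0, 0), (-1, 0), (-1, -1), (-1, -2), (-2, -2), (-2, -3), (-2, -4)])
Fold: move[0]->R => RDDLDD (positions: [(0, 0), (1, 0), (1, -1), (1, -2), (0, -2), (0, -3), (0, -4)])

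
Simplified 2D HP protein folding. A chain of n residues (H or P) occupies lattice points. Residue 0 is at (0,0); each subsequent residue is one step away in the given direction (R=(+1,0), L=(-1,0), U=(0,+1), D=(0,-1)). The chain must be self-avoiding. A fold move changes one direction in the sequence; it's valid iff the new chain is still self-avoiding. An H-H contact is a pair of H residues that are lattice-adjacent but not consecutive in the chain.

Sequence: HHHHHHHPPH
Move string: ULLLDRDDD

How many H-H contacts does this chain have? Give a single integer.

Positions: [(0, 0), (0, 1), (-1, 1), (-2, 1), (-3, 1), (-3, 0), (-2, 0), (-2, -1), (-2, -2), (-2, -3)]
H-H contact: residue 3 @(-2,1) - residue 6 @(-2, 0)

Answer: 1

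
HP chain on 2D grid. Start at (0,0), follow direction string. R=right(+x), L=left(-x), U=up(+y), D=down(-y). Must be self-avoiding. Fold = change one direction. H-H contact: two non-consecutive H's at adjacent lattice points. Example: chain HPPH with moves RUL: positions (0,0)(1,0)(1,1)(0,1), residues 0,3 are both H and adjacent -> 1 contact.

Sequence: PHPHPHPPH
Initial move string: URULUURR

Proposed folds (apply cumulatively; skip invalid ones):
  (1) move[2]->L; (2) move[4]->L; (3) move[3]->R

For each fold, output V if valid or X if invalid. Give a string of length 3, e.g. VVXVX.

Answer: XVX

Derivation:
Initial: URULUURR -> [(0, 0), (0, 1), (1, 1), (1, 2), (0, 2), (0, 3), (0, 4), (1, 4), (2, 4)]
Fold 1: move[2]->L => URLLUURR INVALID (collision), skipped
Fold 2: move[4]->L => URULLURR VALID
Fold 3: move[3]->R => URURLURR INVALID (collision), skipped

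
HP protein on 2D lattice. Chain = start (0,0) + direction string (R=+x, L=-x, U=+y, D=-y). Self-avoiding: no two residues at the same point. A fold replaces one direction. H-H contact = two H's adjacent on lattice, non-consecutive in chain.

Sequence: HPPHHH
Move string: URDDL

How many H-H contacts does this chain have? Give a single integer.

Positions: [(0, 0), (0, 1), (1, 1), (1, 0), (1, -1), (0, -1)]
H-H contact: residue 0 @(0,0) - residue 3 @(1, 0)
H-H contact: residue 0 @(0,0) - residue 5 @(0, -1)

Answer: 2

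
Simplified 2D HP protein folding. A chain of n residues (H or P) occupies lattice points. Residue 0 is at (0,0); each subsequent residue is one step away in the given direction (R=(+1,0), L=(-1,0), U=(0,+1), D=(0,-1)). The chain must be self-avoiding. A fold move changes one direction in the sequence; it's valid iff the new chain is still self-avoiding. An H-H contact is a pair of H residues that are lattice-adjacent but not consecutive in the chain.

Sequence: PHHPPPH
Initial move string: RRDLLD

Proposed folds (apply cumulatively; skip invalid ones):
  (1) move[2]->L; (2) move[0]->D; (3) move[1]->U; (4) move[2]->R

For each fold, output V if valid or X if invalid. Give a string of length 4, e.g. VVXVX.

Initial: RRDLLD -> [(0, 0), (1, 0), (2, 0), (2, -1), (1, -1), (0, -1), (0, -2)]
Fold 1: move[2]->L => RRLLLD INVALID (collision), skipped
Fold 2: move[0]->D => DRDLLD VALID
Fold 3: move[1]->U => DUDLLD INVALID (collision), skipped
Fold 4: move[2]->R => DRRLLD INVALID (collision), skipped

Answer: XVXX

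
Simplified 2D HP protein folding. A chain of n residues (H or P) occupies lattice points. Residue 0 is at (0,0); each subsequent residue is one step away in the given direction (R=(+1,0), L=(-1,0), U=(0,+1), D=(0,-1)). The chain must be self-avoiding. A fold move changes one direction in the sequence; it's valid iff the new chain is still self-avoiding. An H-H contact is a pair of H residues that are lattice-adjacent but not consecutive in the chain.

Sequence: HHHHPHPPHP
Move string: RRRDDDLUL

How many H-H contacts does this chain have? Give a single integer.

Positions: [(0, 0), (1, 0), (2, 0), (3, 0), (3, -1), (3, -2), (3, -3), (2, -3), (2, -2), (1, -2)]
H-H contact: residue 5 @(3,-2) - residue 8 @(2, -2)

Answer: 1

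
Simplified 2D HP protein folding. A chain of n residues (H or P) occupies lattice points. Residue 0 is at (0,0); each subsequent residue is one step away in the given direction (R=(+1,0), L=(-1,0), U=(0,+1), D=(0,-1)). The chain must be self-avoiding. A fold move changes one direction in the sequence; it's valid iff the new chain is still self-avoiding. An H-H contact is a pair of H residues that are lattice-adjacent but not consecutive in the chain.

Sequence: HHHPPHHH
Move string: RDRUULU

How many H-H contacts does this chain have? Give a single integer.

Answer: 1

Derivation:
Positions: [(0, 0), (1, 0), (1, -1), (2, -1), (2, 0), (2, 1), (1, 1), (1, 2)]
H-H contact: residue 1 @(1,0) - residue 6 @(1, 1)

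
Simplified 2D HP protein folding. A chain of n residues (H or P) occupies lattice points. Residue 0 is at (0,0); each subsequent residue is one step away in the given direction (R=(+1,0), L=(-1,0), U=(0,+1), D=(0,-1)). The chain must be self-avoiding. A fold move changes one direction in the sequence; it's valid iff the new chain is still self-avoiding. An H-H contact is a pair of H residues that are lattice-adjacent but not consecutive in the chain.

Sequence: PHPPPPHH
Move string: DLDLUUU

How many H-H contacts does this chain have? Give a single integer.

Positions: [(0, 0), (0, -1), (-1, -1), (-1, -2), (-2, -2), (-2, -1), (-2, 0), (-2, 1)]
No H-H contacts found.

Answer: 0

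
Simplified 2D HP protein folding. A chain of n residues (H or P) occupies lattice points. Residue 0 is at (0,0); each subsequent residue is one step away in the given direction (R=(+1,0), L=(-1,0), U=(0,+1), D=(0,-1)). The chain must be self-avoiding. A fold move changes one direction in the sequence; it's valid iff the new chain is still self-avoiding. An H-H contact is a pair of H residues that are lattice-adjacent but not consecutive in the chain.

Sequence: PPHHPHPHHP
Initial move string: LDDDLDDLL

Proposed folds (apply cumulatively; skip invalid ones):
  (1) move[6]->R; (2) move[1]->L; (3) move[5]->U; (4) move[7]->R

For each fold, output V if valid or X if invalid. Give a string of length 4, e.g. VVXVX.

Initial: LDDDLDDLL -> [(0, 0), (-1, 0), (-1, -1), (-1, -2), (-1, -3), (-2, -3), (-2, -4), (-2, -5), (-3, -5), (-4, -5)]
Fold 1: move[6]->R => LDDDLDRLL INVALID (collision), skipped
Fold 2: move[1]->L => LLDDLDDLL VALID
Fold 3: move[5]->U => LLDDLUDLL INVALID (collision), skipped
Fold 4: move[7]->R => LLDDLDDRL INVALID (collision), skipped

Answer: XVXX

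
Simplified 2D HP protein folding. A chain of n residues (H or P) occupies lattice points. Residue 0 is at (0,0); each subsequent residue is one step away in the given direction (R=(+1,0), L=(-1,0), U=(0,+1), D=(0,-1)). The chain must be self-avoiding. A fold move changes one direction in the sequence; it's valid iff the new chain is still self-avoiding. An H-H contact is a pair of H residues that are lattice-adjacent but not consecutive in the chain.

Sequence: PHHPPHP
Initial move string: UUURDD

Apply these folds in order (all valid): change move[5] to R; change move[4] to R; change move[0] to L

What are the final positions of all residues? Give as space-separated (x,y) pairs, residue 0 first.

Answer: (0,0) (-1,0) (-1,1) (-1,2) (0,2) (1,2) (2,2)

Derivation:
Initial moves: UUURDD
Fold: move[5]->R => UUURDR (positions: [(0, 0), (0, 1), (0, 2), (0, 3), (1, 3), (1, 2), (2, 2)])
Fold: move[4]->R => UUURRR (positions: [(0, 0), (0, 1), (0, 2), (0, 3), (1, 3), (2, 3), (3, 3)])
Fold: move[0]->L => LUURRR (positions: [(0, 0), (-1, 0), (-1, 1), (-1, 2), (0, 2), (1, 2), (2, 2)])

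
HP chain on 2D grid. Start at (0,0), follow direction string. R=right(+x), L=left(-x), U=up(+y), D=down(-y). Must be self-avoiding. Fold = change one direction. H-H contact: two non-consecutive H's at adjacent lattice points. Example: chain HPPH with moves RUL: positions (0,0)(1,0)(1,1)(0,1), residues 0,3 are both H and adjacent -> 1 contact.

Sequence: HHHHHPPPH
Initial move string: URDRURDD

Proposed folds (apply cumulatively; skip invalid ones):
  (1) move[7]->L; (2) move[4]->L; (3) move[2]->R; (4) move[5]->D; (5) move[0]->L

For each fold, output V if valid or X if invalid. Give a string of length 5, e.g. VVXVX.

Answer: XXVXX

Derivation:
Initial: URDRURDD -> [(0, 0), (0, 1), (1, 1), (1, 0), (2, 0), (2, 1), (3, 1), (3, 0), (3, -1)]
Fold 1: move[7]->L => URDRURDL INVALID (collision), skipped
Fold 2: move[4]->L => URDRLRDD INVALID (collision), skipped
Fold 3: move[2]->R => URRRURDD VALID
Fold 4: move[5]->D => URRRUDDD INVALID (collision), skipped
Fold 5: move[0]->L => LRRRURDD INVALID (collision), skipped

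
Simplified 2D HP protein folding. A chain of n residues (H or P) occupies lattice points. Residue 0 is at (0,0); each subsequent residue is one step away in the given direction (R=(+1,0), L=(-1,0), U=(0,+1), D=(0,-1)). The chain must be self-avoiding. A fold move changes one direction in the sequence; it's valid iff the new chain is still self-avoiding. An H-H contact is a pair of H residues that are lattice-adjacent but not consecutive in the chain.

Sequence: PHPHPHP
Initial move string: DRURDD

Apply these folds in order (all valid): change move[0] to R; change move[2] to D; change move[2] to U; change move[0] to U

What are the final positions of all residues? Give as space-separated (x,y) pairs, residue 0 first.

Answer: (0,0) (0,1) (1,1) (1,2) (2,2) (2,1) (2,0)

Derivation:
Initial moves: DRURDD
Fold: move[0]->R => RRURDD (positions: [(0, 0), (1, 0), (2, 0), (2, 1), (3, 1), (3, 0), (3, -1)])
Fold: move[2]->D => RRDRDD (positions: [(0, 0), (1, 0), (2, 0), (2, -1), (3, -1), (3, -2), (3, -3)])
Fold: move[2]->U => RRURDD (positions: [(0, 0), (1, 0), (2, 0), (2, 1), (3, 1), (3, 0), (3, -1)])
Fold: move[0]->U => URURDD (positions: [(0, 0), (0, 1), (1, 1), (1, 2), (2, 2), (2, 1), (2, 0)])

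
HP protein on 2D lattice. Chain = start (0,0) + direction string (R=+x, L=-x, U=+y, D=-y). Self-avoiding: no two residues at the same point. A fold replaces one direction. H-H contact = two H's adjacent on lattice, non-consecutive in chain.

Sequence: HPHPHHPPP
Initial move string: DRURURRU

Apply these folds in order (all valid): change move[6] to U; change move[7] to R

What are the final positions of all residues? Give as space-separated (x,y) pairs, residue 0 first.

Answer: (0,0) (0,-1) (1,-1) (1,0) (2,0) (2,1) (3,1) (3,2) (4,2)

Derivation:
Initial moves: DRURURRU
Fold: move[6]->U => DRURURUU (positions: [(0, 0), (0, -1), (1, -1), (1, 0), (2, 0), (2, 1), (3, 1), (3, 2), (3, 3)])
Fold: move[7]->R => DRURURUR (positions: [(0, 0), (0, -1), (1, -1), (1, 0), (2, 0), (2, 1), (3, 1), (3, 2), (4, 2)])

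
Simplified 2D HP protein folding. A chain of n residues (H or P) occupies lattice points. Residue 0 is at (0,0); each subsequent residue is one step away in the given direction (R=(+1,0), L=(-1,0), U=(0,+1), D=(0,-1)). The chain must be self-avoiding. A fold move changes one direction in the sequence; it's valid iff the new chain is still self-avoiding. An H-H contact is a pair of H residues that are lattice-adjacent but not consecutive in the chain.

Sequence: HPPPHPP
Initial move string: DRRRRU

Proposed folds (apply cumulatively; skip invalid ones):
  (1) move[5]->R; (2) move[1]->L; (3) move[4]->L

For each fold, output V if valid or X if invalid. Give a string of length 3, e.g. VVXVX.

Answer: VXX

Derivation:
Initial: DRRRRU -> [(0, 0), (0, -1), (1, -1), (2, -1), (3, -1), (4, -1), (4, 0)]
Fold 1: move[5]->R => DRRRRR VALID
Fold 2: move[1]->L => DLRRRR INVALID (collision), skipped
Fold 3: move[4]->L => DRRRLR INVALID (collision), skipped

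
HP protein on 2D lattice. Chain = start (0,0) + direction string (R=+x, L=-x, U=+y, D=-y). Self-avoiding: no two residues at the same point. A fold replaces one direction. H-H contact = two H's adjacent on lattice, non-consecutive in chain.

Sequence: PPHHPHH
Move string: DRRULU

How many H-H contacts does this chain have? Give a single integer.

Answer: 1

Derivation:
Positions: [(0, 0), (0, -1), (1, -1), (2, -1), (2, 0), (1, 0), (1, 1)]
H-H contact: residue 2 @(1,-1) - residue 5 @(1, 0)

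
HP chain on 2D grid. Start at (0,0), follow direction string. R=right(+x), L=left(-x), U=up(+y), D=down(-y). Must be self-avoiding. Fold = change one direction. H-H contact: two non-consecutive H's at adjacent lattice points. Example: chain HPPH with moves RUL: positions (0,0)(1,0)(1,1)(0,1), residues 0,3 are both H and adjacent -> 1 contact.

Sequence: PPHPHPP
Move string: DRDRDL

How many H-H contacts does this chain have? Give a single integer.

Answer: 0

Derivation:
Positions: [(0, 0), (0, -1), (1, -1), (1, -2), (2, -2), (2, -3), (1, -3)]
No H-H contacts found.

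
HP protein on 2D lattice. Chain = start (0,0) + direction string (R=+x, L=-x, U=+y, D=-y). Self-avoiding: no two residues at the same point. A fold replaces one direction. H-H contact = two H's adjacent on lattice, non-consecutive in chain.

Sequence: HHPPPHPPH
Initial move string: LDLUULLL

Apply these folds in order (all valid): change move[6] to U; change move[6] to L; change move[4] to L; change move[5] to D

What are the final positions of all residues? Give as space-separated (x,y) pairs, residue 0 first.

Initial moves: LDLUULLL
Fold: move[6]->U => LDLUULUL (positions: [(0, 0), (-1, 0), (-1, -1), (-2, -1), (-2, 0), (-2, 1), (-3, 1), (-3, 2), (-4, 2)])
Fold: move[6]->L => LDLUULLL (positions: [(0, 0), (-1, 0), (-1, -1), (-2, -1), (-2, 0), (-2, 1), (-3, 1), (-4, 1), (-5, 1)])
Fold: move[4]->L => LDLULLLL (positions: [(0, 0), (-1, 0), (-1, -1), (-2, -1), (-2, 0), (-3, 0), (-4, 0), (-5, 0), (-6, 0)])
Fold: move[5]->D => LDLULDLL (positions: [(0, 0), (-1, 0), (-1, -1), (-2, -1), (-2, 0), (-3, 0), (-3, -1), (-4, -1), (-5, -1)])

Answer: (0,0) (-1,0) (-1,-1) (-2,-1) (-2,0) (-3,0) (-3,-1) (-4,-1) (-5,-1)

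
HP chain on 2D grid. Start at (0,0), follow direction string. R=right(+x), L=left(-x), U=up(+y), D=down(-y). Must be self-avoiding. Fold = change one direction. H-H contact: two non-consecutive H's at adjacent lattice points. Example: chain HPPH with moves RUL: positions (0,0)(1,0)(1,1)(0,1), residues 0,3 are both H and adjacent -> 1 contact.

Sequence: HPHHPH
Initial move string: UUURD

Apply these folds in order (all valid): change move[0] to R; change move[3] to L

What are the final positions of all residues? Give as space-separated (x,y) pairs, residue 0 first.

Initial moves: UUURD
Fold: move[0]->R => RUURD (positions: [(0, 0), (1, 0), (1, 1), (1, 2), (2, 2), (2, 1)])
Fold: move[3]->L => RUULD (positions: [(0, 0), (1, 0), (1, 1), (1, 2), (0, 2), (0, 1)])

Answer: (0,0) (1,0) (1,1) (1,2) (0,2) (0,1)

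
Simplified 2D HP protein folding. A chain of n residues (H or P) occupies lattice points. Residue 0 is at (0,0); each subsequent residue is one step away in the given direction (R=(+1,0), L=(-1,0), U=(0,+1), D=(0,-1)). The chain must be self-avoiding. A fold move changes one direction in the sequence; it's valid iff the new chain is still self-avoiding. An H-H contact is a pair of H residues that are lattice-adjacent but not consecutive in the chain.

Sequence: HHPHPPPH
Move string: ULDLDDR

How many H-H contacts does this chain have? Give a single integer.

Answer: 1

Derivation:
Positions: [(0, 0), (0, 1), (-1, 1), (-1, 0), (-2, 0), (-2, -1), (-2, -2), (-1, -2)]
H-H contact: residue 0 @(0,0) - residue 3 @(-1, 0)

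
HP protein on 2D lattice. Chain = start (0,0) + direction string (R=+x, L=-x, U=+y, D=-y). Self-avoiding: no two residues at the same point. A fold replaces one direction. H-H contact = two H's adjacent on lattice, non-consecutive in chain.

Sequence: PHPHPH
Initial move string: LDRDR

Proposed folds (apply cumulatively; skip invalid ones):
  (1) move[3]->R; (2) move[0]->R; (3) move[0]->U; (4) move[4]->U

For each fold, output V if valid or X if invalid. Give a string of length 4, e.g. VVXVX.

Initial: LDRDR -> [(0, 0), (-1, 0), (-1, -1), (0, -1), (0, -2), (1, -2)]
Fold 1: move[3]->R => LDRRR VALID
Fold 2: move[0]->R => RDRRR VALID
Fold 3: move[0]->U => UDRRR INVALID (collision), skipped
Fold 4: move[4]->U => RDRRU VALID

Answer: VVXV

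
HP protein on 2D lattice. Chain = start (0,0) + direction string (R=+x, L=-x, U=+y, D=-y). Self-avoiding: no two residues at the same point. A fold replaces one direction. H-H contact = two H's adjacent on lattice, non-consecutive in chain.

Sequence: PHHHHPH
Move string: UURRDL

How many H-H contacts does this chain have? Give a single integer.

Positions: [(0, 0), (0, 1), (0, 2), (1, 2), (2, 2), (2, 1), (1, 1)]
H-H contact: residue 1 @(0,1) - residue 6 @(1, 1)
H-H contact: residue 3 @(1,2) - residue 6 @(1, 1)

Answer: 2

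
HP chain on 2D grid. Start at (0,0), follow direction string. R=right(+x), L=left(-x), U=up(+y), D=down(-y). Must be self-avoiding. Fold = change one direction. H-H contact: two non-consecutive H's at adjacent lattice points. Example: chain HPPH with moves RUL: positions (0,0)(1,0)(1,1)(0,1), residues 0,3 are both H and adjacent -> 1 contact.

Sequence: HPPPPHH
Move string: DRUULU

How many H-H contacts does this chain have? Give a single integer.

Positions: [(0, 0), (0, -1), (1, -1), (1, 0), (1, 1), (0, 1), (0, 2)]
H-H contact: residue 0 @(0,0) - residue 5 @(0, 1)

Answer: 1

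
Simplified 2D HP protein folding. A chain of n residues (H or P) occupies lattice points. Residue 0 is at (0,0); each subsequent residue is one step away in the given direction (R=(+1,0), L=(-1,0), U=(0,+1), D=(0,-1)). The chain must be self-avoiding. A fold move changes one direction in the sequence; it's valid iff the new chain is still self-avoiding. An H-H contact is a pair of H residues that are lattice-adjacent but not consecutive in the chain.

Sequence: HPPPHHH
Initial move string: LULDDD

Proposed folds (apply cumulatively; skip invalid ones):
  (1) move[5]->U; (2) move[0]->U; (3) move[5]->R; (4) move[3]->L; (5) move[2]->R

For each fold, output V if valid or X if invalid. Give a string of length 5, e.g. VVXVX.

Initial: LULDDD -> [(0, 0), (-1, 0), (-1, 1), (-2, 1), (-2, 0), (-2, -1), (-2, -2)]
Fold 1: move[5]->U => LULDDU INVALID (collision), skipped
Fold 2: move[0]->U => UULDDD VALID
Fold 3: move[5]->R => UULDDR INVALID (collision), skipped
Fold 4: move[3]->L => UULLDD VALID
Fold 5: move[2]->R => UURLDD INVALID (collision), skipped

Answer: XVXVX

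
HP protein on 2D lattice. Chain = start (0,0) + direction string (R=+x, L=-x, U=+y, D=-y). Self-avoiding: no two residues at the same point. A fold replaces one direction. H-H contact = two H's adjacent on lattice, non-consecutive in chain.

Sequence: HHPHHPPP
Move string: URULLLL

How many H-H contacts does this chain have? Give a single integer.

Answer: 1

Derivation:
Positions: [(0, 0), (0, 1), (1, 1), (1, 2), (0, 2), (-1, 2), (-2, 2), (-3, 2)]
H-H contact: residue 1 @(0,1) - residue 4 @(0, 2)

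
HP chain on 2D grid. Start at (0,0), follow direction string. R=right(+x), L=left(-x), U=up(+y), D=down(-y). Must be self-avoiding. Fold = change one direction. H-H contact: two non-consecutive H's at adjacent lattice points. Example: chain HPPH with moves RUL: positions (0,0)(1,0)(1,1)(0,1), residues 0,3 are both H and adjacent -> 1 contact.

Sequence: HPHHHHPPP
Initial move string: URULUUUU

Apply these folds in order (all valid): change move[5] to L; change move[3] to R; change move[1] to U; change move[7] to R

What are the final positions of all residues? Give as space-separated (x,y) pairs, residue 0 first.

Initial moves: URULUUUU
Fold: move[5]->L => URULULUU (positions: [(0, 0), (0, 1), (1, 1), (1, 2), (0, 2), (0, 3), (-1, 3), (-1, 4), (-1, 5)])
Fold: move[3]->R => URURULUU (positions: [(0, 0), (0, 1), (1, 1), (1, 2), (2, 2), (2, 3), (1, 3), (1, 4), (1, 5)])
Fold: move[1]->U => UUURULUU (positions: [(0, 0), (0, 1), (0, 2), (0, 3), (1, 3), (1, 4), (0, 4), (0, 5), (0, 6)])
Fold: move[7]->R => UUURULUR (positions: [(0, 0), (0, 1), (0, 2), (0, 3), (1, 3), (1, 4), (0, 4), (0, 5), (1, 5)])

Answer: (0,0) (0,1) (0,2) (0,3) (1,3) (1,4) (0,4) (0,5) (1,5)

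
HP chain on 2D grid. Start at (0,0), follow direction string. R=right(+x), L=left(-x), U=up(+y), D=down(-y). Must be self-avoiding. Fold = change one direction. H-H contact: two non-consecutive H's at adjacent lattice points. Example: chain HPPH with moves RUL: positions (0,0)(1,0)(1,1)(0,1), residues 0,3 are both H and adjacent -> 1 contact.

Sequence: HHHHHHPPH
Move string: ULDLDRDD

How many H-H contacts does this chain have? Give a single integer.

Positions: [(0, 0), (0, 1), (-1, 1), (-1, 0), (-2, 0), (-2, -1), (-1, -1), (-1, -2), (-1, -3)]
H-H contact: residue 0 @(0,0) - residue 3 @(-1, 0)

Answer: 1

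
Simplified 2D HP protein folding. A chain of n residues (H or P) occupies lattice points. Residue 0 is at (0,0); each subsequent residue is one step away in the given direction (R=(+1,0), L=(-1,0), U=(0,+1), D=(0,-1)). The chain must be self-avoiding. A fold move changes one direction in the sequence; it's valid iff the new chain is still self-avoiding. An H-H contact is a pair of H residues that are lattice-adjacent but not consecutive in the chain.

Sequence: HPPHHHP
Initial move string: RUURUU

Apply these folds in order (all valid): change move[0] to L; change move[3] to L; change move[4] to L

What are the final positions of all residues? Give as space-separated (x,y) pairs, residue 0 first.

Answer: (0,0) (-1,0) (-1,1) (-1,2) (-2,2) (-3,2) (-3,3)

Derivation:
Initial moves: RUURUU
Fold: move[0]->L => LUURUU (positions: [(0, 0), (-1, 0), (-1, 1), (-1, 2), (0, 2), (0, 3), (0, 4)])
Fold: move[3]->L => LUULUU (positions: [(0, 0), (-1, 0), (-1, 1), (-1, 2), (-2, 2), (-2, 3), (-2, 4)])
Fold: move[4]->L => LUULLU (positions: [(0, 0), (-1, 0), (-1, 1), (-1, 2), (-2, 2), (-3, 2), (-3, 3)])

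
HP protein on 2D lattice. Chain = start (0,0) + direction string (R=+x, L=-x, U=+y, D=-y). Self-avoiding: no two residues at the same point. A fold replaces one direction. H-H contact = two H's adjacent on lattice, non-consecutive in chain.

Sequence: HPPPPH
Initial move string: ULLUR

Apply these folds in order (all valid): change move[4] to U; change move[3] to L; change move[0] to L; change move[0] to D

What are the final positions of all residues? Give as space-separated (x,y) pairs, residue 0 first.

Initial moves: ULLUR
Fold: move[4]->U => ULLUU (positions: [(0, 0), (0, 1), (-1, 1), (-2, 1), (-2, 2), (-2, 3)])
Fold: move[3]->L => ULLLU (positions: [(0, 0), (0, 1), (-1, 1), (-2, 1), (-3, 1), (-3, 2)])
Fold: move[0]->L => LLLLU (positions: [(0, 0), (-1, 0), (-2, 0), (-3, 0), (-4, 0), (-4, 1)])
Fold: move[0]->D => DLLLU (positions: [(0, 0), (0, -1), (-1, -1), (-2, -1), (-3, -1), (-3, 0)])

Answer: (0,0) (0,-1) (-1,-1) (-2,-1) (-3,-1) (-3,0)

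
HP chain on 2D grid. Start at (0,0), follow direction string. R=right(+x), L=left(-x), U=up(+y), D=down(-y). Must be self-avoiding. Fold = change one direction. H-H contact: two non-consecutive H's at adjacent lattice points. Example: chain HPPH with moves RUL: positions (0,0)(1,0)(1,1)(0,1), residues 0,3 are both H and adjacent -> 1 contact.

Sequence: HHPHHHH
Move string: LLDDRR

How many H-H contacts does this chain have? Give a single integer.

Positions: [(0, 0), (-1, 0), (-2, 0), (-2, -1), (-2, -2), (-1, -2), (0, -2)]
No H-H contacts found.

Answer: 0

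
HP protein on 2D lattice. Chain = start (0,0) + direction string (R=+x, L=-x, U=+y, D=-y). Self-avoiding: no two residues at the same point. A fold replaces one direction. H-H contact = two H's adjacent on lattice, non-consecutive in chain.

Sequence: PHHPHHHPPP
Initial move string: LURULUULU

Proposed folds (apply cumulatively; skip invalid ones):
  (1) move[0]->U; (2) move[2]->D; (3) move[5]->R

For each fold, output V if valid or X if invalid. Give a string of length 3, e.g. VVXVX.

Answer: VXX

Derivation:
Initial: LURULUULU -> [(0, 0), (-1, 0), (-1, 1), (0, 1), (0, 2), (-1, 2), (-1, 3), (-1, 4), (-2, 4), (-2, 5)]
Fold 1: move[0]->U => UURULUULU VALID
Fold 2: move[2]->D => UUDULUULU INVALID (collision), skipped
Fold 3: move[5]->R => UURULRULU INVALID (collision), skipped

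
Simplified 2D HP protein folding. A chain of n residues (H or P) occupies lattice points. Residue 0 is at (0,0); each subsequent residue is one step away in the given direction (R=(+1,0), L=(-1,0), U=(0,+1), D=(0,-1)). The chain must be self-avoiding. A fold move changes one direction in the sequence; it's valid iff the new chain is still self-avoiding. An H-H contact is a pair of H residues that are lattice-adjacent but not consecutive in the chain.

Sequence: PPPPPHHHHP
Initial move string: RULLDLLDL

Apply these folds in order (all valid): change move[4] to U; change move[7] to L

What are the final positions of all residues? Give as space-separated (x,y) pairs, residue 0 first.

Initial moves: RULLDLLDL
Fold: move[4]->U => RULLULLDL (positions: [(0, 0), (1, 0), (1, 1), (0, 1), (-1, 1), (-1, 2), (-2, 2), (-3, 2), (-3, 1), (-4, 1)])
Fold: move[7]->L => RULLULLLL (positions: [(0, 0), (1, 0), (1, 1), (0, 1), (-1, 1), (-1, 2), (-2, 2), (-3, 2), (-4, 2), (-5, 2)])

Answer: (0,0) (1,0) (1,1) (0,1) (-1,1) (-1,2) (-2,2) (-3,2) (-4,2) (-5,2)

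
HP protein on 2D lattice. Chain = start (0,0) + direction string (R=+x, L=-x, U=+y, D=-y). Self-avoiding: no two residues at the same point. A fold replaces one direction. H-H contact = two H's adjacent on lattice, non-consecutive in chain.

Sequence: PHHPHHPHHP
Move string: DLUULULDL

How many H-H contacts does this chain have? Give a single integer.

Positions: [(0, 0), (0, -1), (-1, -1), (-1, 0), (-1, 1), (-2, 1), (-2, 2), (-3, 2), (-3, 1), (-4, 1)]
H-H contact: residue 5 @(-2,1) - residue 8 @(-3, 1)

Answer: 1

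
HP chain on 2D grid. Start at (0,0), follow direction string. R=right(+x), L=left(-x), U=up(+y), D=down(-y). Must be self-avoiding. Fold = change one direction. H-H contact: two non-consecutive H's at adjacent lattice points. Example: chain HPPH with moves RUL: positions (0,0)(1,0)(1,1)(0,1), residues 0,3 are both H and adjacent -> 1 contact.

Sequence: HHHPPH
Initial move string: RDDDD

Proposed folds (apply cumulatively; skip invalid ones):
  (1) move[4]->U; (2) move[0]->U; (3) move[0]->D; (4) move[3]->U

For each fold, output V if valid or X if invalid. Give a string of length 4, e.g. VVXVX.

Initial: RDDDD -> [(0, 0), (1, 0), (1, -1), (1, -2), (1, -3), (1, -4)]
Fold 1: move[4]->U => RDDDU INVALID (collision), skipped
Fold 2: move[0]->U => UDDDD INVALID (collision), skipped
Fold 3: move[0]->D => DDDDD VALID
Fold 4: move[3]->U => DDDUD INVALID (collision), skipped

Answer: XXVX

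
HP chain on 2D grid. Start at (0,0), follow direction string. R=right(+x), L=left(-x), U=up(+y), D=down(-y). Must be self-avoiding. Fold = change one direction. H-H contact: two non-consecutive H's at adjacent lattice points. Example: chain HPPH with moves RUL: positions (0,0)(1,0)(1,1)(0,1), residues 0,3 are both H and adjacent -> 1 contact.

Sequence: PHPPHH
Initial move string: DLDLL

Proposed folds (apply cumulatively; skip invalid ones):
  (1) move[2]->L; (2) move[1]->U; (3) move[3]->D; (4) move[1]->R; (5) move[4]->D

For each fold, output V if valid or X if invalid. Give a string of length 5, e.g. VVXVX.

Initial: DLDLL -> [(0, 0), (0, -1), (-1, -1), (-1, -2), (-2, -2), (-3, -2)]
Fold 1: move[2]->L => DLLLL VALID
Fold 2: move[1]->U => DULLL INVALID (collision), skipped
Fold 3: move[3]->D => DLLDL VALID
Fold 4: move[1]->R => DRLDL INVALID (collision), skipped
Fold 5: move[4]->D => DLLDD VALID

Answer: VXVXV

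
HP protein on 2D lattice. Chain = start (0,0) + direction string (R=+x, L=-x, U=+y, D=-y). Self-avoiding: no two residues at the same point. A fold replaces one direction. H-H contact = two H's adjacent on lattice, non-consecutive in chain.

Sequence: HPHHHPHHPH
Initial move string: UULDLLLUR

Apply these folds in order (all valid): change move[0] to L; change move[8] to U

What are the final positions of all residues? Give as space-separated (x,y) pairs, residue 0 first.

Initial moves: UULDLLLUR
Fold: move[0]->L => LULDLLLUR (positions: [(0, 0), (-1, 0), (-1, 1), (-2, 1), (-2, 0), (-3, 0), (-4, 0), (-5, 0), (-5, 1), (-4, 1)])
Fold: move[8]->U => LULDLLLUU (positions: [(0, 0), (-1, 0), (-1, 1), (-2, 1), (-2, 0), (-3, 0), (-4, 0), (-5, 0), (-5, 1), (-5, 2)])

Answer: (0,0) (-1,0) (-1,1) (-2,1) (-2,0) (-3,0) (-4,0) (-5,0) (-5,1) (-5,2)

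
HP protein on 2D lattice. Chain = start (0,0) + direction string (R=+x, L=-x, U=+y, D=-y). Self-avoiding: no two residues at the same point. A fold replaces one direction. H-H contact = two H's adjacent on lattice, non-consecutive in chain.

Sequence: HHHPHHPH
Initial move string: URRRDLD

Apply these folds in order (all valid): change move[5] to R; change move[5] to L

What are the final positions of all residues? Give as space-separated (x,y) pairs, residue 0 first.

Initial moves: URRRDLD
Fold: move[5]->R => URRRDRD (positions: [(0, 0), (0, 1), (1, 1), (2, 1), (3, 1), (3, 0), (4, 0), (4, -1)])
Fold: move[5]->L => URRRDLD (positions: [(0, 0), (0, 1), (1, 1), (2, 1), (3, 1), (3, 0), (2, 0), (2, -1)])

Answer: (0,0) (0,1) (1,1) (2,1) (3,1) (3,0) (2,0) (2,-1)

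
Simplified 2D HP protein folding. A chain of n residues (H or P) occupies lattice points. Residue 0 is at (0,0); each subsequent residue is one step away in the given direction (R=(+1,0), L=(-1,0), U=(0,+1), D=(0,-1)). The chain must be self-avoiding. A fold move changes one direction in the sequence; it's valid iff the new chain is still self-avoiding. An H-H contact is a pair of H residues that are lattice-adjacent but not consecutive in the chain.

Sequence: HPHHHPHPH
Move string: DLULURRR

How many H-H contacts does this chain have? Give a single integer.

Positions: [(0, 0), (0, -1), (-1, -1), (-1, 0), (-2, 0), (-2, 1), (-1, 1), (0, 1), (1, 1)]
H-H contact: residue 0 @(0,0) - residue 3 @(-1, 0)
H-H contact: residue 3 @(-1,0) - residue 6 @(-1, 1)

Answer: 2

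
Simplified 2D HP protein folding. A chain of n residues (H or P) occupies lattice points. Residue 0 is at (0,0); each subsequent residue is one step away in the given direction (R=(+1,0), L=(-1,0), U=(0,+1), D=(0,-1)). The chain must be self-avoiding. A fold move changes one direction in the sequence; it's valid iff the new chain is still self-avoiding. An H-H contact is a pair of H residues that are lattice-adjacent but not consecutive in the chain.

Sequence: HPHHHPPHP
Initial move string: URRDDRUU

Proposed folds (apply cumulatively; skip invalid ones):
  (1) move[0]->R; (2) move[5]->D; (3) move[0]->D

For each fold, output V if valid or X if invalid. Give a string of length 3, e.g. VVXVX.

Initial: URRDDRUU -> [(0, 0), (0, 1), (1, 1), (2, 1), (2, 0), (2, -1), (3, -1), (3, 0), (3, 1)]
Fold 1: move[0]->R => RRRDDRUU VALID
Fold 2: move[5]->D => RRRDDDUU INVALID (collision), skipped
Fold 3: move[0]->D => DRRDDRUU VALID

Answer: VXV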